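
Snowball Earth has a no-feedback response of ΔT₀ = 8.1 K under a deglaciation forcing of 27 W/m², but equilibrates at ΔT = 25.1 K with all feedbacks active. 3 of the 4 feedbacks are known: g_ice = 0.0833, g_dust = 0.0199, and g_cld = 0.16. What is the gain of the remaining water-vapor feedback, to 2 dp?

0.41

Amplification A = ΔT/ΔT₀ = 25.1/8.1 = 3.099.
Total gain g = 1 − 1/A = 1 − 1/3.099 = 0.6773.
Known gains sum to 0.0833 + 0.0199 + 0.16 = 0.2632.
g_wv = 0.6773 − 0.2632 = 0.41.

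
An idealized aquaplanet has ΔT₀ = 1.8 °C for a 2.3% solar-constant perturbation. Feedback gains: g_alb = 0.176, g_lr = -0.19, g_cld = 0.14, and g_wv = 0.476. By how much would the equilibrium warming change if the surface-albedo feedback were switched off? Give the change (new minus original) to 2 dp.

Original: g = 0.602, ΔT = 1.8/(1−0.602) = 4.5226 °C.
Without surface-albedo: g' = 0.426, ΔT' = 1.8/(1−0.426) = 3.1359 °C.
Change = 3.1359 − 4.5226 = -1.39 °C.

-1.39 °C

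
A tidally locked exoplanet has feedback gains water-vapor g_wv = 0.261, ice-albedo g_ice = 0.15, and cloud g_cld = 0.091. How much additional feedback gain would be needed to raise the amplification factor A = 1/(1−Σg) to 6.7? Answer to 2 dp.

0.35

Current total gain = 0.502.
Target gain for A = 6.7: g* = 1 − 1/6.7 = 0.8507.
Additional gain needed = 0.8507 − 0.502 = 0.35.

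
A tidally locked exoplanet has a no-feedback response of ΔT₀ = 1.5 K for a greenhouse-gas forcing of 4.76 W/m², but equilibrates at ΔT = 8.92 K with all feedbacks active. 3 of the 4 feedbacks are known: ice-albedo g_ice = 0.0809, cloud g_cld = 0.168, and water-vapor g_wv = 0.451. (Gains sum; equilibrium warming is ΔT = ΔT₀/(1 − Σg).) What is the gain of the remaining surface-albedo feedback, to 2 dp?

Amplification A = ΔT/ΔT₀ = 8.92/1.5 = 5.947.
Total gain g = 1 − 1/A = 1 − 1/5.947 = 0.8318.
Known gains sum to 0.0809 + 0.168 + 0.451 = 0.6999.
g_alb = 0.8318 − 0.6999 = 0.13.

0.13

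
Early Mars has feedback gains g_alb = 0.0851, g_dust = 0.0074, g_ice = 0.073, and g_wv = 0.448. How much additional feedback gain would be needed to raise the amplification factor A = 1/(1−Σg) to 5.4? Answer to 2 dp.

Current total gain = 0.6135.
Target gain for A = 5.4: g* = 1 − 1/5.4 = 0.8148.
Additional gain needed = 0.8148 − 0.6135 = 0.20.

0.20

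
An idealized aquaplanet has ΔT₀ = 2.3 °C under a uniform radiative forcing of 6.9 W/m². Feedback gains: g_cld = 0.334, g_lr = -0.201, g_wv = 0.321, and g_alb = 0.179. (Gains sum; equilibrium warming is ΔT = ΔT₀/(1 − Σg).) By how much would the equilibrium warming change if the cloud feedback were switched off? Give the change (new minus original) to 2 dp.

-2.99 °C

Original: g = 0.633, ΔT = 2.3/(1−0.633) = 6.2670 °C.
Without cloud: g' = 0.299, ΔT' = 2.3/(1−0.299) = 3.2810 °C.
Change = 3.2810 − 6.2670 = -2.99 °C.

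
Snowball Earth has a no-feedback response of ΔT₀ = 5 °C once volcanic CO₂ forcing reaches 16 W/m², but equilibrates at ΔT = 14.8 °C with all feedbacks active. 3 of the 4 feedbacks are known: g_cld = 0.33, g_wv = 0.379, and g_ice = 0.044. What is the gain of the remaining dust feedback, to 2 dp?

-0.09

Amplification A = ΔT/ΔT₀ = 14.8/5 = 2.96.
Total gain g = 1 − 1/A = 1 − 1/2.96 = 0.6622.
Known gains sum to 0.33 + 0.379 + 0.044 = 0.753.
g_dust = 0.6622 − 0.753 = -0.09.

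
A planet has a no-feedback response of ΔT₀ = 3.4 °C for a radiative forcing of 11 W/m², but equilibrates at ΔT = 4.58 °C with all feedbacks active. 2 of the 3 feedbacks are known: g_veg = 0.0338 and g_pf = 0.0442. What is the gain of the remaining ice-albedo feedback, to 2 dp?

Amplification A = ΔT/ΔT₀ = 4.58/3.4 = 1.347.
Total gain g = 1 − 1/A = 1 − 1/1.347 = 0.2576.
Known gains sum to 0.0338 + 0.0442 = 0.078.
g_ice = 0.2576 − 0.078 = 0.18.

0.18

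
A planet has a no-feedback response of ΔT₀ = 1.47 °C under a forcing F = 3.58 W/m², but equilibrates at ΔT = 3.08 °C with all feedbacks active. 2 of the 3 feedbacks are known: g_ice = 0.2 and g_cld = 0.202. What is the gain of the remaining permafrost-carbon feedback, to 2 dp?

Amplification A = ΔT/ΔT₀ = 3.08/1.47 = 2.095.
Total gain g = 1 − 1/A = 1 − 1/2.095 = 0.5227.
Known gains sum to 0.2 + 0.202 = 0.402.
g_pf = 0.5227 − 0.402 = 0.12.

0.12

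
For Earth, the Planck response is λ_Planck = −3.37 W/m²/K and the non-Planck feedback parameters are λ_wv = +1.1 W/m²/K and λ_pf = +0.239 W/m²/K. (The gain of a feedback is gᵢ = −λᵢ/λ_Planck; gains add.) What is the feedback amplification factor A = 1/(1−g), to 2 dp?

1.66

Convert to gains: g_wv = 1.1/3.37 = 0.3264; g_pf = 0.239/3.37 = 0.07092.
Total gain g = 0.39732.
A = 1/(1 − 0.39732) = 1.66.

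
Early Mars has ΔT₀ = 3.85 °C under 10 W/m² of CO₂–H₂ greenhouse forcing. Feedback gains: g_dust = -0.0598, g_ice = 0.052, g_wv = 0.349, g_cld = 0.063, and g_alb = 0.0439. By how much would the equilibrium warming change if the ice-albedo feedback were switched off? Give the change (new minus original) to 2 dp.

Original: g = 0.4481, ΔT = 3.85/(1−0.4481) = 6.9759 °C.
Without ice-albedo: g' = 0.3961, ΔT' = 3.85/(1−0.3961) = 6.3752 °C.
Change = 6.3752 − 6.9759 = -0.60 °C.

-0.60 °C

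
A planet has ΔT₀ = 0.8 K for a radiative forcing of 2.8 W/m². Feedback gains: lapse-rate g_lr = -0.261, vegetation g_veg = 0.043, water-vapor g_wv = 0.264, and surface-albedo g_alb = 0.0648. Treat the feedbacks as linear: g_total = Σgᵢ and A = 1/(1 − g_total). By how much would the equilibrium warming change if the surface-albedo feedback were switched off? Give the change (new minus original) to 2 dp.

Original: g = 0.1108, ΔT = 0.8/(1−0.1108) = 0.8997 K.
Without surface-albedo: g' = 0.046, ΔT' = 0.8/(1−0.046) = 0.8386 K.
Change = 0.8386 − 0.8997 = -0.06 K.

-0.06 K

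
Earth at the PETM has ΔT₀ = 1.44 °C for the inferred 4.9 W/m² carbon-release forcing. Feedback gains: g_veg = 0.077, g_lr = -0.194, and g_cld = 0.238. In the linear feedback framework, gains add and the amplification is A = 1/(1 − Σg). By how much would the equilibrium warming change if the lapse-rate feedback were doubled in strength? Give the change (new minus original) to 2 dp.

Original: g = 0.121, ΔT = 1.44/(1−0.121) = 1.6382 °C.
With doubled lapse-rate: g' = -0.073, ΔT' = 1.44/(1+0.073) = 1.3420 °C.
Change = 1.3420 − 1.6382 = -0.30 °C.

-0.30 °C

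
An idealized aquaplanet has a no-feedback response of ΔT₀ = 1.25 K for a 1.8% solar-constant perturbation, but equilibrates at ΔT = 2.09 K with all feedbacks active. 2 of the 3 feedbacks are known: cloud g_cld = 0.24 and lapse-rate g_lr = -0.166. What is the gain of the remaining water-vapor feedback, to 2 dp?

0.33

Amplification A = ΔT/ΔT₀ = 2.09/1.25 = 1.672.
Total gain g = 1 − 1/A = 1 − 1/1.672 = 0.4019.
Known gains sum to 0.24 − 0.166 = 0.074.
g_wv = 0.4019 − 0.074 = 0.33.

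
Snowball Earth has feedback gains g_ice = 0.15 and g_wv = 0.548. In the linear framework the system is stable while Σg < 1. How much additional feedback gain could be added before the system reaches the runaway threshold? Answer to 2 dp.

0.30

Current total gain = 0.15 + 0.548 = 0.698.
Margin to runaway = 1 − 0.698 = 0.30.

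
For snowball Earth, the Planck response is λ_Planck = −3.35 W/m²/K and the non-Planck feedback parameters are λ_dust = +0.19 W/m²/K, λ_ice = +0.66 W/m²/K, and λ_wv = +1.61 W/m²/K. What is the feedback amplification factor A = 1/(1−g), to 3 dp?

3.764

Convert to gains: g_dust = 0.19/3.35 = 0.05672; g_ice = 0.66/3.35 = 0.197; g_wv = 1.61/3.35 = 0.4806.
Total gain g = 0.73432.
A = 1/(1 − 0.73432) = 3.764.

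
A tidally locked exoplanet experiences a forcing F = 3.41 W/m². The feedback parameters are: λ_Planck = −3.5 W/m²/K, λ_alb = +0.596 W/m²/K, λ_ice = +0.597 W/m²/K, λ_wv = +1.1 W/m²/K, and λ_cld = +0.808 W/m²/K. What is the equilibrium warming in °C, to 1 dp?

8.5 °C

Net feedback parameter λ = (−3.5) + (+0.596) + (+0.597) + (+1.1) + (+0.808) = -0.399 W/m²/K.
ΔT = −F/λ = −3.41/(-0.399) = 8.5 °C.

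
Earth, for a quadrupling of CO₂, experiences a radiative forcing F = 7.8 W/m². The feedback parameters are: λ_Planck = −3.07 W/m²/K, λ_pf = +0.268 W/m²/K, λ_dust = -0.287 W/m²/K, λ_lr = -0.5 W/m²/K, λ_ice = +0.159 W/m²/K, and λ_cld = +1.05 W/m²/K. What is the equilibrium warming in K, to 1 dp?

Net feedback parameter λ = (−3.07) + (+0.268) + (-0.287) + (-0.5) + (+0.159) + (+1.05) = -2.38 W/m²/K.
ΔT = −F/λ = −7.8/(-2.38) = 3.3 K.

3.3 K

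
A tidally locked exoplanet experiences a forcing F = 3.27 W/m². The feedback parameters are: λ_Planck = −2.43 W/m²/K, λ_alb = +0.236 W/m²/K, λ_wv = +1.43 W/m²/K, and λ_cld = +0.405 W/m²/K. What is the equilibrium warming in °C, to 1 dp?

Net feedback parameter λ = (−2.43) + (+0.236) + (+1.43) + (+0.405) = -0.359 W/m²/K.
ΔT = −F/λ = −3.27/(-0.359) = 9.1 °C.

9.1 °C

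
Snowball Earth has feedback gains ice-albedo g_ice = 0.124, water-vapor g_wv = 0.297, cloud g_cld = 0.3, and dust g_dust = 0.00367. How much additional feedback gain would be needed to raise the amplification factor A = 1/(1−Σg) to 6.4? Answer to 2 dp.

Current total gain = 0.72467.
Target gain for A = 6.4: g* = 1 − 1/6.4 = 0.8438.
Additional gain needed = 0.8438 − 0.72467 = 0.12.

0.12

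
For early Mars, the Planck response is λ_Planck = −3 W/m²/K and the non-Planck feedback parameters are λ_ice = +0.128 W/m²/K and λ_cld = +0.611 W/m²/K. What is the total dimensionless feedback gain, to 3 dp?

Convert to gains: g_ice = 0.128/3 = 0.04267; g_cld = 0.611/3 = 0.2037.
Total gain g = 0.24637.

0.246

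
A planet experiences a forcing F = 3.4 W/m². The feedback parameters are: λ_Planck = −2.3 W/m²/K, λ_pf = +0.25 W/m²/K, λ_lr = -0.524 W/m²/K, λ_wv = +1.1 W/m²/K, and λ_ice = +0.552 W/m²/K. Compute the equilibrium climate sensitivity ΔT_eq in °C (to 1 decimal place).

Net feedback parameter λ = (−2.3) + (+0.25) + (-0.524) + (+1.1) + (+0.552) = -0.922 W/m²/K.
ΔT = −F/λ = −3.4/(-0.922) = 3.7 °C.

3.7 °C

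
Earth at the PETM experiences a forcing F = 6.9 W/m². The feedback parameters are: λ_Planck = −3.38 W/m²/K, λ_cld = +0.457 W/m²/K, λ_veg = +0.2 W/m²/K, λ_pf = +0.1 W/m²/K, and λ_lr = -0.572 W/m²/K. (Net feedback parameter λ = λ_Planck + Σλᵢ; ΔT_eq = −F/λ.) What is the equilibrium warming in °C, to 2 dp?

2.16 °C

Net feedback parameter λ = (−3.38) + (+0.457) + (+0.2) + (+0.1) + (-0.572) = -3.195 W/m²/K.
ΔT = −F/λ = −6.9/(-3.195) = 2.16 °C.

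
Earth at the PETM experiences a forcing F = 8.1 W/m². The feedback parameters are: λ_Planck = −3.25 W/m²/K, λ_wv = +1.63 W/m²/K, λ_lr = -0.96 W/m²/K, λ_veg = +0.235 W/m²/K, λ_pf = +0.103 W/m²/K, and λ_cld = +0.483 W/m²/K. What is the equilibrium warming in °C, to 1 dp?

4.6 °C

Net feedback parameter λ = (−3.25) + (+1.63) + (-0.96) + (+0.235) + (+0.103) + (+0.483) = -1.759 W/m²/K.
ΔT = −F/λ = −8.1/(-1.759) = 4.6 °C.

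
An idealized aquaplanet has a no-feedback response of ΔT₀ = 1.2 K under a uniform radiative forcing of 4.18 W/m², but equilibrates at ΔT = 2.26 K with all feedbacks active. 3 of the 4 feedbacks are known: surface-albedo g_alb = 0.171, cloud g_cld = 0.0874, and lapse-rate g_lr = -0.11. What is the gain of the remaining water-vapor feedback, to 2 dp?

0.32

Amplification A = ΔT/ΔT₀ = 2.26/1.2 = 1.883.
Total gain g = 1 − 1/A = 1 − 1/1.883 = 0.4689.
Known gains sum to 0.171 + 0.0874 − 0.11 = 0.1484.
g_wv = 0.4689 − 0.1484 = 0.32.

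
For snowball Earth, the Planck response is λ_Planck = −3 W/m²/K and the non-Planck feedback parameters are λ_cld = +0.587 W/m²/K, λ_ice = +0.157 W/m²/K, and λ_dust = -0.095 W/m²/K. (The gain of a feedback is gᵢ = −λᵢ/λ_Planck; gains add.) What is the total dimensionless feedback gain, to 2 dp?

0.22

Convert to gains: g_cld = 0.587/3 = 0.1957; g_ice = 0.157/3 = 0.05233; g_dust = -0.095/3 = -0.03167.
Total gain g = 0.21636.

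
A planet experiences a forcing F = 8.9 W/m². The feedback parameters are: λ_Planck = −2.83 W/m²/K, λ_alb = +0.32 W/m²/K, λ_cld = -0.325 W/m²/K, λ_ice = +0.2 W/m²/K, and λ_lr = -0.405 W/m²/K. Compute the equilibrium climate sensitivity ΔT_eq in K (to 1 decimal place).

Net feedback parameter λ = (−2.83) + (+0.32) + (-0.325) + (+0.2) + (-0.405) = -3.04 W/m²/K.
ΔT = −F/λ = −8.9/(-3.04) = 2.9 K.

2.9 K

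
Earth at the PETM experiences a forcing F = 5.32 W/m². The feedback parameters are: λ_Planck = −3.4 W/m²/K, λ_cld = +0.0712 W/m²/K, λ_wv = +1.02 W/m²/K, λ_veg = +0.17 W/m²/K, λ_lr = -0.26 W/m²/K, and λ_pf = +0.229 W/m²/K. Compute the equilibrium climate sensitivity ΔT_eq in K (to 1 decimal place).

Net feedback parameter λ = (−3.4) + (+0.0712) + (+1.02) + (+0.17) + (-0.26) + (+0.229) = -2.1698 W/m²/K.
ΔT = −F/λ = −5.32/(-2.1698) = 2.5 K.

2.5 K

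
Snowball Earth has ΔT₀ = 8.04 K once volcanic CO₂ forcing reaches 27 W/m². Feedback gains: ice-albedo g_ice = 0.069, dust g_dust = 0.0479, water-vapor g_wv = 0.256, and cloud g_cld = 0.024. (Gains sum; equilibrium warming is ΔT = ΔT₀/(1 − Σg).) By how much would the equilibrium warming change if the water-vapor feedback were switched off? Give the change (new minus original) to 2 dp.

Original: g = 0.3969, ΔT = 8.04/(1−0.3969) = 13.3311 K.
Without water-vapor: g' = 0.1409, ΔT' = 8.04/(1−0.1409) = 9.3586 K.
Change = 9.3586 − 13.3311 = -3.97 K.

-3.97 K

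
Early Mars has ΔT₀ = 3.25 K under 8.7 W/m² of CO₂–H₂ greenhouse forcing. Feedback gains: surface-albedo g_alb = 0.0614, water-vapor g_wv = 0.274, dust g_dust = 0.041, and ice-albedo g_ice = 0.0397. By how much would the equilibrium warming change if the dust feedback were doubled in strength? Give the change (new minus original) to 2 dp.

Original: g = 0.4161, ΔT = 3.25/(1−0.4161) = 5.5660 K.
With doubled dust: g' = 0.4571, ΔT' = 3.25/(1−0.4571) = 5.9864 K.
Change = 5.9864 − 5.5660 = 0.42 K.

0.42 K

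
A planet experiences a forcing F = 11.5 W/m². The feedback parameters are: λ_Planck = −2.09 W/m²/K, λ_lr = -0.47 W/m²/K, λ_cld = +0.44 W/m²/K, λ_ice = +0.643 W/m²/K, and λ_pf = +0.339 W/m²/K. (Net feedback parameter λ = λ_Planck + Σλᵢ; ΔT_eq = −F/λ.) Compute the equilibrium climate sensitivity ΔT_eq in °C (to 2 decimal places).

Net feedback parameter λ = (−2.09) + (-0.47) + (+0.44) + (+0.643) + (+0.339) = -1.138 W/m²/K.
ΔT = −F/λ = −11.5/(-1.138) = 10.11 °C.

10.11 °C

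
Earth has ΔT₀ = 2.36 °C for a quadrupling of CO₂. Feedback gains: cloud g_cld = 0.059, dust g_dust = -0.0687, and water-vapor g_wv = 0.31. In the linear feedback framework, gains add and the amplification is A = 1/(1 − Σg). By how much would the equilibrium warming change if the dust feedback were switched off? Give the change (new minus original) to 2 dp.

Original: g = 0.3003, ΔT = 2.36/(1−0.3003) = 3.3729 °C.
Without dust: g' = 0.369, ΔT' = 2.36/(1−0.369) = 3.7401 °C.
Change = 3.7401 − 3.3729 = 0.37 °C.

0.37 °C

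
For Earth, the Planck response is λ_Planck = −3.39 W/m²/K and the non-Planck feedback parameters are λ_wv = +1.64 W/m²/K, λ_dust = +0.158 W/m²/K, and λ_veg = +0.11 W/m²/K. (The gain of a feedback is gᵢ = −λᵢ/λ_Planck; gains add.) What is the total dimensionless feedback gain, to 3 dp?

Convert to gains: g_wv = 1.64/3.39 = 0.4838; g_dust = 0.158/3.39 = 0.04661; g_veg = 0.11/3.39 = 0.03245.
Total gain g = 0.56286.

0.563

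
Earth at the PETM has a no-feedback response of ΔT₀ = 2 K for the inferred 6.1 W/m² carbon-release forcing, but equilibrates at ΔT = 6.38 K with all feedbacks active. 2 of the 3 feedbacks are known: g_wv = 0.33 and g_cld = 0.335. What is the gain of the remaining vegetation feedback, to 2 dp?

Amplification A = ΔT/ΔT₀ = 6.38/2 = 3.19.
Total gain g = 1 − 1/A = 1 − 1/3.19 = 0.6865.
Known gains sum to 0.33 + 0.335 = 0.665.
g_veg = 0.6865 − 0.665 = 0.02.

0.02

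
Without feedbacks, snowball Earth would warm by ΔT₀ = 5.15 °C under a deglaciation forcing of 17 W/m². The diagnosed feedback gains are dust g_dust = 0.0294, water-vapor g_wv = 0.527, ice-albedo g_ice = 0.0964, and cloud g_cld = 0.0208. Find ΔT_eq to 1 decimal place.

Total gain g = 0.0294 + 0.527 + 0.0964 + 0.0208 = 0.6736.
Amplification A = 1/(1 − 0.6736) = 3.064.
ΔT = 5.15 × 3.064 = 15.8 °C.

15.8 °C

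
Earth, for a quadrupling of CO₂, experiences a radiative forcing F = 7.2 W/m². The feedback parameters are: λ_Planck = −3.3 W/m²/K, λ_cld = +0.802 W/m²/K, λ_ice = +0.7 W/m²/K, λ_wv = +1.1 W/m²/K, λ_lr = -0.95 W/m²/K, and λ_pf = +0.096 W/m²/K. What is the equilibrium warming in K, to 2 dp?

4.64 K

Net feedback parameter λ = (−3.3) + (+0.802) + (+0.7) + (+1.1) + (-0.95) + (+0.096) = -1.552 W/m²/K.
ΔT = −F/λ = −7.2/(-1.552) = 4.64 K.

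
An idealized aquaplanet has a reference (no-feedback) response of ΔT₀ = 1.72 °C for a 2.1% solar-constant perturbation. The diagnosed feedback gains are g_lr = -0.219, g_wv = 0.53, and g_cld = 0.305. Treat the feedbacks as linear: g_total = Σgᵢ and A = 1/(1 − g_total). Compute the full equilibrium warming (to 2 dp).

4.48 °C

Total gain g = -0.219 + 0.53 + 0.305 = 0.616.
Amplification A = 1/(1 − 0.616) = 2.604.
ΔT = 1.72 × 2.604 = 4.48 °C.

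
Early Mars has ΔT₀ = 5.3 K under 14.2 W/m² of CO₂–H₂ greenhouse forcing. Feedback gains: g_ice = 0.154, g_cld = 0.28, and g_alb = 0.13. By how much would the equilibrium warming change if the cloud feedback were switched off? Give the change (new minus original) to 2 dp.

-4.75 K

Original: g = 0.564, ΔT = 5.3/(1−0.564) = 12.1560 K.
Without cloud: g' = 0.284, ΔT' = 5.3/(1−0.284) = 7.4022 K.
Change = 7.4022 − 12.1560 = -4.75 K.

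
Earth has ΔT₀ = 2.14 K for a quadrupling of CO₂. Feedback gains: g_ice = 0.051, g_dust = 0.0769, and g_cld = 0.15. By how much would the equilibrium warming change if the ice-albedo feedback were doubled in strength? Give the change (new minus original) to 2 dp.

0.23 K

Original: g = 0.2779, ΔT = 2.14/(1−0.2779) = 2.9636 K.
With doubled ice-albedo: g' = 0.3289, ΔT' = 2.14/(1−0.3289) = 3.1888 K.
Change = 3.1888 − 2.9636 = 0.23 K.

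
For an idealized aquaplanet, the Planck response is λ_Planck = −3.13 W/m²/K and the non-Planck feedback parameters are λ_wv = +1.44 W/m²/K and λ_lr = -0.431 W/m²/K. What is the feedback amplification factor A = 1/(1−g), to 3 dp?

Convert to gains: g_wv = 1.44/3.13 = 0.4601; g_lr = -0.431/3.13 = -0.1377.
Total gain g = 0.3224.
A = 1/(1 − 0.3224) = 1.476.

1.476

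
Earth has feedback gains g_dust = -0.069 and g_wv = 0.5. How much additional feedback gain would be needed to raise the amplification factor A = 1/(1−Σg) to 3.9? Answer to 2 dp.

0.31

Current total gain = 0.431.
Target gain for A = 3.9: g* = 1 − 1/3.9 = 0.7436.
Additional gain needed = 0.7436 − 0.431 = 0.31.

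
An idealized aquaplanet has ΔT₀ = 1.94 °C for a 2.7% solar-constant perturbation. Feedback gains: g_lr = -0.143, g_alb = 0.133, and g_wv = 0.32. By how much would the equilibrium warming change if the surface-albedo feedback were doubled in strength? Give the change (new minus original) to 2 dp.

Original: g = 0.31, ΔT = 1.94/(1−0.31) = 2.8116 °C.
With doubled surface-albedo: g' = 0.443, ΔT' = 1.94/(1−0.443) = 3.4829 °C.
Change = 3.4829 − 2.8116 = 0.67 °C.

0.67 °C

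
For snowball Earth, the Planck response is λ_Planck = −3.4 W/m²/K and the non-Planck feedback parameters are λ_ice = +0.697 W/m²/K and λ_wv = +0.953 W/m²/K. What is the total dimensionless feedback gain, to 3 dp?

0.485

Convert to gains: g_ice = 0.697/3.4 = 0.205; g_wv = 0.953/3.4 = 0.2803.
Total gain g = 0.4853.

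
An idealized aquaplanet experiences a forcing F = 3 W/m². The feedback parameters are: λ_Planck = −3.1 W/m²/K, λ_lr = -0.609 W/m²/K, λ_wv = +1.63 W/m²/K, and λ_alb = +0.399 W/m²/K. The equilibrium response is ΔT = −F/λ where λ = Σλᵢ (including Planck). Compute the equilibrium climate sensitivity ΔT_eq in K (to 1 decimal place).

1.8 K

Net feedback parameter λ = (−3.1) + (-0.609) + (+1.63) + (+0.399) = -1.68 W/m²/K.
ΔT = −F/λ = −3/(-1.68) = 1.8 K.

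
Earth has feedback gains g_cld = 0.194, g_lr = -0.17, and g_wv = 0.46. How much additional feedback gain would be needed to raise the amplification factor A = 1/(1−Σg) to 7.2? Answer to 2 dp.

0.38

Current total gain = 0.484.
Target gain for A = 7.2: g* = 1 − 1/7.2 = 0.8611.
Additional gain needed = 0.8611 − 0.484 = 0.38.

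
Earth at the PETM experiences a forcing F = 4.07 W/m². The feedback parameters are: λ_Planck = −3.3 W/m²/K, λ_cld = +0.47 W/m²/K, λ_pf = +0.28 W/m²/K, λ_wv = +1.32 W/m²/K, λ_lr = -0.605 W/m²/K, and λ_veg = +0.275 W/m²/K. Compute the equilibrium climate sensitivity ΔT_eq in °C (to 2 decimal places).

2.61 °C

Net feedback parameter λ = (−3.3) + (+0.47) + (+0.28) + (+1.32) + (-0.605) + (+0.275) = -1.56 W/m²/K.
ΔT = −F/λ = −4.07/(-1.56) = 2.61 °C.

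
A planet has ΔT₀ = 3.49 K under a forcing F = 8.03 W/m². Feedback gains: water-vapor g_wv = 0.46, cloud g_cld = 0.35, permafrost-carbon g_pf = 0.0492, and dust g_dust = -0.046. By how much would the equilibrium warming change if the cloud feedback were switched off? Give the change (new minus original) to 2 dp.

-12.18 K

Original: g = 0.8132, ΔT = 3.49/(1−0.8132) = 18.6831 K.
Without cloud: g' = 0.4632, ΔT' = 3.49/(1−0.4632) = 6.5015 K.
Change = 6.5015 − 18.6831 = -12.18 K.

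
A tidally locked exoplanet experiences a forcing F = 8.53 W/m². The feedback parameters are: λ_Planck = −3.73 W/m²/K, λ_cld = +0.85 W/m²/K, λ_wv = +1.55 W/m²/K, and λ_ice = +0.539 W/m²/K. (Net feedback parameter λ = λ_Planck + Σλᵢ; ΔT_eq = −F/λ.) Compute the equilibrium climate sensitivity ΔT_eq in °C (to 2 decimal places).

Net feedback parameter λ = (−3.73) + (+0.85) + (+1.55) + (+0.539) = -0.791 W/m²/K.
ΔT = −F/λ = −8.53/(-0.791) = 10.78 °C.

10.78 °C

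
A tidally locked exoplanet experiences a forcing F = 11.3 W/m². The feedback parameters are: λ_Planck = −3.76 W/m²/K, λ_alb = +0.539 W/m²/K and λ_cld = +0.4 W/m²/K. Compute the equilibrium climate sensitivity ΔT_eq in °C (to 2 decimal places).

Net feedback parameter λ = (−3.76) + (+0.539) + (+0.4) = -2.821 W/m²/K.
ΔT = −F/λ = −11.3/(-2.821) = 4.01 °C.

4.01 °C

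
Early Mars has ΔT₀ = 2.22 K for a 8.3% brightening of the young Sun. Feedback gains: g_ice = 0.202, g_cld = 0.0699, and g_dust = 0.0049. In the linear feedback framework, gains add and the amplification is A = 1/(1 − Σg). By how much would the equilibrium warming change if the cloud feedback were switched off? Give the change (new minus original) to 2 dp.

-0.27 K

Original: g = 0.2768, ΔT = 2.22/(1−0.2768) = 3.0697 K.
Without cloud: g' = 0.2069, ΔT' = 2.22/(1−0.2069) = 2.7991 K.
Change = 2.7991 − 3.0697 = -0.27 K.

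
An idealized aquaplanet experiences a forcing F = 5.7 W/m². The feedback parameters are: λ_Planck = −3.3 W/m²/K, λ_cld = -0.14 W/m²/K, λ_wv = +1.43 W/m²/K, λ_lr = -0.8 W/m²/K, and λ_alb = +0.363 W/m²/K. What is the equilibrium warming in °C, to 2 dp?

Net feedback parameter λ = (−3.3) + (-0.14) + (+1.43) + (-0.8) + (+0.363) = -2.447 W/m²/K.
ΔT = −F/λ = −5.7/(-2.447) = 2.33 °C.

2.33 °C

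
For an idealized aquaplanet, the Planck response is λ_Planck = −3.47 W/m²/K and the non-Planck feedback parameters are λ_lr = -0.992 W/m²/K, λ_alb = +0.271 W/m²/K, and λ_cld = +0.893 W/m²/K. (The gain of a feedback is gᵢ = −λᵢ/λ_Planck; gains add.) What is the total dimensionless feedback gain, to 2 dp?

0.05

Convert to gains: g_lr = -0.992/3.47 = -0.2859; g_alb = 0.271/3.47 = 0.0781; g_cld = 0.893/3.47 = 0.2573.
Total gain g = 0.0495.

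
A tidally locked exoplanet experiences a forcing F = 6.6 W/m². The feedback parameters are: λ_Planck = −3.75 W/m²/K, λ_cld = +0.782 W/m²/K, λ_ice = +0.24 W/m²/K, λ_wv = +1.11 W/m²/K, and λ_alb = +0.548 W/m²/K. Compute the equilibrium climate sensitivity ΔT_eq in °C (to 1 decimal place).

6.2 °C

Net feedback parameter λ = (−3.75) + (+0.782) + (+0.24) + (+1.11) + (+0.548) = -1.07 W/m²/K.
ΔT = −F/λ = −6.6/(-1.07) = 6.2 °C.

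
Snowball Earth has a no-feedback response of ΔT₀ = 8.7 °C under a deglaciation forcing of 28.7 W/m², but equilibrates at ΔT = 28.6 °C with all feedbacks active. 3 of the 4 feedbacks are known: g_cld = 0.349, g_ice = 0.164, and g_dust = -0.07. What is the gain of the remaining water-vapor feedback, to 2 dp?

0.25

Amplification A = ΔT/ΔT₀ = 28.6/8.7 = 3.287.
Total gain g = 1 − 1/A = 1 − 1/3.287 = 0.6958.
Known gains sum to 0.349 + 0.164 − 0.07 = 0.443.
g_wv = 0.6958 − 0.443 = 0.25.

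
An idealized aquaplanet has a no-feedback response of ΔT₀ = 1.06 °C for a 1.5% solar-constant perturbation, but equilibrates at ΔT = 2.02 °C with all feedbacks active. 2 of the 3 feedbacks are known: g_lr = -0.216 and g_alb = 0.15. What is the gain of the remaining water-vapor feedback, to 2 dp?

0.54

Amplification A = ΔT/ΔT₀ = 2.02/1.06 = 1.906.
Total gain g = 1 − 1/A = 1 − 1/1.906 = 0.4753.
Known gains sum to -0.216 + 0.15 = -0.066.
g_wv = 0.4753 + 0.066 = 0.54.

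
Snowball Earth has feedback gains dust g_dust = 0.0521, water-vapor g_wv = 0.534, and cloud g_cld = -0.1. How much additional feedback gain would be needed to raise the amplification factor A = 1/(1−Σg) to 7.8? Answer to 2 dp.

Current total gain = 0.4861.
Target gain for A = 7.8: g* = 1 − 1/7.8 = 0.8718.
Additional gain needed = 0.8718 − 0.4861 = 0.39.

0.39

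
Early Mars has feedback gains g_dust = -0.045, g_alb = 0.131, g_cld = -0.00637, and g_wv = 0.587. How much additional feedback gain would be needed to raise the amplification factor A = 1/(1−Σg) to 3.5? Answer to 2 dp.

0.05

Current total gain = 0.66663.
Target gain for A = 3.5: g* = 1 − 1/3.5 = 0.7143.
Additional gain needed = 0.7143 − 0.66663 = 0.05.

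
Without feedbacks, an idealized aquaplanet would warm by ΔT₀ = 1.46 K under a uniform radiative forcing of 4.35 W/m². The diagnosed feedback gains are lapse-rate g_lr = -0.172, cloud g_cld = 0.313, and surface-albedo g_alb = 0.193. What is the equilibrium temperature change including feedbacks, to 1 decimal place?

Total gain g = -0.172 + 0.313 + 0.193 = 0.334.
Amplification A = 1/(1 − 0.334) = 1.502.
ΔT = 1.46 × 1.502 = 2.2 K.

2.2 K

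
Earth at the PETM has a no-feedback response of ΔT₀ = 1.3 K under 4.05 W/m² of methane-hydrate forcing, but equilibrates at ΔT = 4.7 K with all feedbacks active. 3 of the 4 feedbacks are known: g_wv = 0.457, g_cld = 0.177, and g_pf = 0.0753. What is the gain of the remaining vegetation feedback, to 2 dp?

0.01

Amplification A = ΔT/ΔT₀ = 4.7/1.3 = 3.615.
Total gain g = 1 − 1/A = 1 − 1/3.615 = 0.7234.
Known gains sum to 0.457 + 0.177 + 0.0753 = 0.7093.
g_veg = 0.7234 − 0.7093 = 0.01.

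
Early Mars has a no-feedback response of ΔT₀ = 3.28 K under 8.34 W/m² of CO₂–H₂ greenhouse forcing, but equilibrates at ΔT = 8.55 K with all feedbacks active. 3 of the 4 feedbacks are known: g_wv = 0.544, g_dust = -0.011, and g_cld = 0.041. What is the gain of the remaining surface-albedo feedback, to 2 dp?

0.04

Amplification A = ΔT/ΔT₀ = 8.55/3.28 = 2.607.
Total gain g = 1 − 1/A = 1 − 1/2.607 = 0.6164.
Known gains sum to 0.544 − 0.011 + 0.041 = 0.574.
g_alb = 0.6164 − 0.574 = 0.04.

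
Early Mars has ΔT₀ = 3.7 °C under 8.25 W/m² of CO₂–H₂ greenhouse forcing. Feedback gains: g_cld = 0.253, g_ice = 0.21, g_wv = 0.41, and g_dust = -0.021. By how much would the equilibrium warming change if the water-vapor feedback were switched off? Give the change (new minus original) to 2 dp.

-18.37 °C

Original: g = 0.852, ΔT = 3.7/(1−0.852) = 25.0000 °C.
Without water-vapor: g' = 0.442, ΔT' = 3.7/(1−0.442) = 6.6308 °C.
Change = 6.6308 − 25.0000 = -18.37 °C.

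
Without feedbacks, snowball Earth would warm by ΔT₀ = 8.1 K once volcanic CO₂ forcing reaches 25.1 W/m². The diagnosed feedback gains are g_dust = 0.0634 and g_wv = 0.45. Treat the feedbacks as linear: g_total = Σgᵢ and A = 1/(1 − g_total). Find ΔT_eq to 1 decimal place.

16.6 K

Total gain g = 0.0634 + 0.45 = 0.5134.
Amplification A = 1/(1 − 0.5134) = 2.055.
ΔT = 8.1 × 2.055 = 16.6 K.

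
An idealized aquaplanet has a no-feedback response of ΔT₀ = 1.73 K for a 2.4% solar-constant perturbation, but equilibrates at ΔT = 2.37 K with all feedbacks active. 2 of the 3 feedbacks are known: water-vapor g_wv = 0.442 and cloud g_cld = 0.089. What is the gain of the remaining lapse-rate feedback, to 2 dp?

Amplification A = ΔT/ΔT₀ = 2.37/1.73 = 1.37.
Total gain g = 1 − 1/A = 1 − 1/1.37 = 0.2701.
Known gains sum to 0.442 + 0.089 = 0.531.
g_lr = 0.2701 − 0.531 = -0.26.

-0.26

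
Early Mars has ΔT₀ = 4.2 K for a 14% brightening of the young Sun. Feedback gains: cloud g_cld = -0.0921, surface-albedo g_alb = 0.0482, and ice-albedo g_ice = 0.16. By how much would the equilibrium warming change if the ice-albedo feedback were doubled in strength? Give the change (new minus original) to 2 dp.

Original: g = 0.1161, ΔT = 4.2/(1−0.1161) = 4.7517 K.
With doubled ice-albedo: g' = 0.2761, ΔT' = 4.2/(1−0.2761) = 5.8019 K.
Change = 5.8019 − 4.7517 = 1.05 K.

1.05 K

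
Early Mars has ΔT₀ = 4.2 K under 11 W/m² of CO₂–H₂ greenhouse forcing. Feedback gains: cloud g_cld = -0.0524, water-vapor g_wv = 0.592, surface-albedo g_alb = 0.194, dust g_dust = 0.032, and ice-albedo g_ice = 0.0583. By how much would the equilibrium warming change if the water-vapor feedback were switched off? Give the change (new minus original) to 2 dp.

-18.38 K

Original: g = 0.8239, ΔT = 4.2/(1−0.8239) = 23.8501 K.
Without water-vapor: g' = 0.2319, ΔT' = 4.2/(1−0.2319) = 5.4680 K.
Change = 5.4680 − 23.8501 = -18.38 K.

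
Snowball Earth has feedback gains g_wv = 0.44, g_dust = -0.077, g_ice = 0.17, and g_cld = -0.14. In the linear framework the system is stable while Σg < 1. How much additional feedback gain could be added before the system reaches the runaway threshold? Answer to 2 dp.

0.61

Current total gain = 0.44 − 0.077 + 0.17 − 0.14 = 0.393.
Margin to runaway = 1 − 0.393 = 0.61.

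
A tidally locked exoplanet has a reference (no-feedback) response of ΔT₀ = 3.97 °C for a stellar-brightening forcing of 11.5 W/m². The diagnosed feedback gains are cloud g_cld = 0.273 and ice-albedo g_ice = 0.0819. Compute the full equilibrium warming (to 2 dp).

Total gain g = 0.273 + 0.0819 = 0.3549.
Amplification A = 1/(1 − 0.3549) = 1.55.
ΔT = 3.97 × 1.55 = 6.15 °C.

6.15 °C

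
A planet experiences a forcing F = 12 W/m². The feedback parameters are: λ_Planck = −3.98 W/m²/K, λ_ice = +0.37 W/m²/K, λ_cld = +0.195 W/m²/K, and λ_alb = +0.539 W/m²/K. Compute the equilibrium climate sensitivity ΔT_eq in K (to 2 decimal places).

Net feedback parameter λ = (−3.98) + (+0.37) + (+0.195) + (+0.539) = -2.876 W/m²/K.
ΔT = −F/λ = −12/(-2.876) = 4.17 K.

4.17 K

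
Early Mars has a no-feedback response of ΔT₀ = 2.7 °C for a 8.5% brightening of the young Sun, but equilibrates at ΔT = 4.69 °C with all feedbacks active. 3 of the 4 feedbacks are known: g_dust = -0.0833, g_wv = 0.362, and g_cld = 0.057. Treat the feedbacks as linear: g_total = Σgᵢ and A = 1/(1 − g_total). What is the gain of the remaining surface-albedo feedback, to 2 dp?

Amplification A = ΔT/ΔT₀ = 4.69/2.7 = 1.737.
Total gain g = 1 − 1/A = 1 − 1/1.737 = 0.4243.
Known gains sum to -0.0833 + 0.362 + 0.057 = 0.3357.
g_alb = 0.4243 − 0.3357 = 0.09.

0.09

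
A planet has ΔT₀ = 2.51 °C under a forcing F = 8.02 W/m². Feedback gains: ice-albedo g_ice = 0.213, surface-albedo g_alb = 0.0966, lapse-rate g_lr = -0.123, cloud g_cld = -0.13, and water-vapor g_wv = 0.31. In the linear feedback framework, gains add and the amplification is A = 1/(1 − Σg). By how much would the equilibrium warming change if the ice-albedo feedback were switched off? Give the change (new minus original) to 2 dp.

-1.00 °C

Original: g = 0.3666, ΔT = 2.51/(1−0.3666) = 3.9627 °C.
Without ice-albedo: g' = 0.1536, ΔT' = 2.51/(1−0.1536) = 2.9655 °C.
Change = 2.9655 − 3.9627 = -1.00 °C.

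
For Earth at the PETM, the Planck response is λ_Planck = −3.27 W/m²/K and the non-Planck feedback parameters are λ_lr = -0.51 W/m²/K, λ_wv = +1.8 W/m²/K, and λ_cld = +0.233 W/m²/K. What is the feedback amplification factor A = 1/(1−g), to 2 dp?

1.87

Convert to gains: g_lr = -0.51/3.27 = -0.156; g_wv = 1.8/3.27 = 0.5505; g_cld = 0.233/3.27 = 0.07125.
Total gain g = 0.46575.
A = 1/(1 − 0.46575) = 1.87.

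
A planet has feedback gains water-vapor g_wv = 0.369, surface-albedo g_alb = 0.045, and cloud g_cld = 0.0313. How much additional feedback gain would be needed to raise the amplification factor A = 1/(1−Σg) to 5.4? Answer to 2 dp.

Current total gain = 0.4453.
Target gain for A = 5.4: g* = 1 − 1/5.4 = 0.8148.
Additional gain needed = 0.8148 − 0.4453 = 0.37.

0.37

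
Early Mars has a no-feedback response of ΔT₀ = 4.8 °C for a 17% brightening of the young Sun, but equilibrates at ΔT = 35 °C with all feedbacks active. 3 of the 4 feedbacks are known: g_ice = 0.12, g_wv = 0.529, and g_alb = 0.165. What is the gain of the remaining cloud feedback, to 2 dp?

Amplification A = ΔT/ΔT₀ = 35/4.8 = 7.292.
Total gain g = 1 − 1/A = 1 − 1/7.292 = 0.8629.
Known gains sum to 0.12 + 0.529 + 0.165 = 0.814.
g_cld = 0.8629 − 0.814 = 0.05.

0.05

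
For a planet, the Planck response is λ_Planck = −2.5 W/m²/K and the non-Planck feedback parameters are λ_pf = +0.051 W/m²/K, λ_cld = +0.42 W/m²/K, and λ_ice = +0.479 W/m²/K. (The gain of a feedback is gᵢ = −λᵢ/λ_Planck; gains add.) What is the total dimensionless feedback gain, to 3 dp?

Convert to gains: g_pf = 0.051/2.5 = 0.0204; g_cld = 0.42/2.5 = 0.168; g_ice = 0.479/2.5 = 0.1916.
Total gain g = 0.38.

0.380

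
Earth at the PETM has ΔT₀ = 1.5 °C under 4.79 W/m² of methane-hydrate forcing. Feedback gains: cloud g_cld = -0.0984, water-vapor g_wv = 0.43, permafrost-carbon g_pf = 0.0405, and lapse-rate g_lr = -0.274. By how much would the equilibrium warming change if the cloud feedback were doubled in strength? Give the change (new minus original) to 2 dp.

-0.16 °C

Original: g = 0.0981, ΔT = 1.5/(1−0.0981) = 1.6632 °C.
With doubled cloud: g' = -0.0003, ΔT' = 1.5/(1+0.0003) = 1.4996 °C.
Change = 1.4996 − 1.6632 = -0.16 °C.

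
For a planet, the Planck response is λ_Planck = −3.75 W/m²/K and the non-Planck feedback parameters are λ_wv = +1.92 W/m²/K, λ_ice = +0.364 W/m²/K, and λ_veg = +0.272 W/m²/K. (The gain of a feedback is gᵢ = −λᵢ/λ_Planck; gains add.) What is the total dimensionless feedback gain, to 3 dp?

Convert to gains: g_wv = 1.92/3.75 = 0.512; g_ice = 0.364/3.75 = 0.09707; g_veg = 0.272/3.75 = 0.07253.
Total gain g = 0.6816.

0.682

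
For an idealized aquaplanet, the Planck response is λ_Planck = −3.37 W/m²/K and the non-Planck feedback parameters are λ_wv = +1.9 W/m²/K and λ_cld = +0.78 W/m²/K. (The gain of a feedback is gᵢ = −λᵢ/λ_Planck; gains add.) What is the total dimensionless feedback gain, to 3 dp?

Convert to gains: g_wv = 1.9/3.37 = 0.5638; g_cld = 0.78/3.37 = 0.2315.
Total gain g = 0.7953.

0.795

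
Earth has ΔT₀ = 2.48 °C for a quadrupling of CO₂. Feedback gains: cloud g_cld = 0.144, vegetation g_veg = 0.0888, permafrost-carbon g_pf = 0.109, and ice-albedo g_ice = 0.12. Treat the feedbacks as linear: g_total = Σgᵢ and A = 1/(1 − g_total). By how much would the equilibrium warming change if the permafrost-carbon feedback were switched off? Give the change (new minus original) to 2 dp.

Original: g = 0.4618, ΔT = 2.48/(1−0.4618) = 4.6080 °C.
Without permafrost-carbon: g' = 0.3528, ΔT' = 2.48/(1−0.3528) = 3.8319 °C.
Change = 3.8319 − 4.6080 = -0.78 °C.

-0.78 °C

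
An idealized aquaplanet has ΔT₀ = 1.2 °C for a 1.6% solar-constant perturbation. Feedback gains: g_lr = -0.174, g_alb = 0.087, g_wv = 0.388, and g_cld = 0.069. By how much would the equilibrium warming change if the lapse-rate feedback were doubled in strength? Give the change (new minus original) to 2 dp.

-0.41 °C

Original: g = 0.37, ΔT = 1.2/(1−0.37) = 1.9048 °C.
With doubled lapse-rate: g' = 0.196, ΔT' = 1.2/(1−0.196) = 1.4925 °C.
Change = 1.4925 − 1.9048 = -0.41 °C.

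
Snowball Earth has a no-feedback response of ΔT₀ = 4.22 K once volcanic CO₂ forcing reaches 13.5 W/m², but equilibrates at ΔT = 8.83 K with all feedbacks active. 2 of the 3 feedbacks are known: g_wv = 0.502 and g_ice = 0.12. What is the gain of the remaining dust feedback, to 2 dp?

-0.10

Amplification A = ΔT/ΔT₀ = 8.83/4.22 = 2.092.
Total gain g = 1 − 1/A = 1 − 1/2.092 = 0.522.
Known gains sum to 0.502 + 0.12 = 0.622.
g_dust = 0.522 − 0.622 = -0.10.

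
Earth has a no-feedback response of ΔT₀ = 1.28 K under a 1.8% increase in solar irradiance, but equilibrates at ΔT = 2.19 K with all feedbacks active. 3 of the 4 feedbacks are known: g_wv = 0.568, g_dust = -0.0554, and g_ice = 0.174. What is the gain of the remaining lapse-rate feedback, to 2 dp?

-0.27

Amplification A = ΔT/ΔT₀ = 2.19/1.28 = 1.711.
Total gain g = 1 − 1/A = 1 − 1/1.711 = 0.4155.
Known gains sum to 0.568 − 0.0554 + 0.174 = 0.6866.
g_lr = 0.4155 − 0.6866 = -0.27.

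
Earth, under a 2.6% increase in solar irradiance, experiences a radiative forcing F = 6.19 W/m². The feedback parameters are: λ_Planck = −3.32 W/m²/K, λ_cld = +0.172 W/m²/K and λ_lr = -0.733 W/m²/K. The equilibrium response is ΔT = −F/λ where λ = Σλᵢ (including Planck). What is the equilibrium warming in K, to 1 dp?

Net feedback parameter λ = (−3.32) + (+0.172) + (-0.733) = -3.881 W/m²/K.
ΔT = −F/λ = −6.19/(-3.881) = 1.6 K.

1.6 K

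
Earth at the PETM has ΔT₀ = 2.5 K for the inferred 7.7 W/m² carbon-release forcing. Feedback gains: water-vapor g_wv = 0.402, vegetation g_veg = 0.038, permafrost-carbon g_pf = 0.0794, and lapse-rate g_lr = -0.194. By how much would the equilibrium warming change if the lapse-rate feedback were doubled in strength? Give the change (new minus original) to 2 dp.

-0.83 K

Original: g = 0.3254, ΔT = 2.5/(1−0.3254) = 3.7059 K.
With doubled lapse-rate: g' = 0.1314, ΔT' = 2.5/(1−0.1314) = 2.8782 K.
Change = 2.8782 − 3.7059 = -0.83 K.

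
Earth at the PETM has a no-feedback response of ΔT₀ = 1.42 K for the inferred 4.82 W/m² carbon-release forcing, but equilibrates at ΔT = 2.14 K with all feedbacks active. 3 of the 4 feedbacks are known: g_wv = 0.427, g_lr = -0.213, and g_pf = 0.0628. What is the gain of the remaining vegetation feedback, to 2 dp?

Amplification A = ΔT/ΔT₀ = 2.14/1.42 = 1.507.
Total gain g = 1 − 1/A = 1 − 1/1.507 = 0.3364.
Known gains sum to 0.427 − 0.213 + 0.0628 = 0.2768.
g_veg = 0.3364 − 0.2768 = 0.06.

0.06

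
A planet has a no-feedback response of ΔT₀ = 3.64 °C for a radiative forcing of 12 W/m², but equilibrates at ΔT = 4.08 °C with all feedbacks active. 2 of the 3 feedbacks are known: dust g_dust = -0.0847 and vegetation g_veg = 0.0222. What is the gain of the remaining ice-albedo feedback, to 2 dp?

0.17

Amplification A = ΔT/ΔT₀ = 4.08/3.64 = 1.121.
Total gain g = 1 − 1/A = 1 − 1/1.121 = 0.1079.
Known gains sum to -0.0847 + 0.0222 = -0.0625.
g_ice = 0.1079 + 0.0625 = 0.17.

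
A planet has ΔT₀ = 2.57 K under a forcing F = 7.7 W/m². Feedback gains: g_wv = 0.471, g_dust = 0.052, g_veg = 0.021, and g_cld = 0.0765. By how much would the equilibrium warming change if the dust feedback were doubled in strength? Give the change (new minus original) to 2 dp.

1.08 K

Original: g = 0.6205, ΔT = 2.57/(1−0.6205) = 6.7721 K.
With doubled dust: g' = 0.6725, ΔT' = 2.57/(1−0.6725) = 7.8473 K.
Change = 7.8473 − 6.7721 = 1.08 K.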